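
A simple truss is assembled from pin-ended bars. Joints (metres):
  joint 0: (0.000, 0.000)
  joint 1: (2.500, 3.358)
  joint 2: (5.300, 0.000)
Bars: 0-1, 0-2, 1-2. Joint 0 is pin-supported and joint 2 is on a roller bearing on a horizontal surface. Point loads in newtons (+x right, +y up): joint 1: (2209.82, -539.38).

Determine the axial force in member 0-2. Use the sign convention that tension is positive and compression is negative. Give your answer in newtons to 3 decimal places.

1379.599

N=3 nodes, M=3 members, R=3 reactions → 2N=6, M+R=6
member 0 (0-1): L=4.1864, (cx,cy)=(0.5972,0.8021)
member 1 (0-2): L=5.3000, (cx,cy)=(1.0000,0.0000)
member 2 (1-2): L=4.3722, (cx,cy)=(0.6404,-0.7680)
solve A·x = −loads:
  F[0-1] = +1390.2639 N (tension)
  F[0-2] = +1379.5988 N (tension)
  F[1-2] = -2154.2453 N (compression)
  Rx@0 = -2209.8200 N
  Ry@0 = -1115.1531 N
  Ry@2 = +1654.5331 N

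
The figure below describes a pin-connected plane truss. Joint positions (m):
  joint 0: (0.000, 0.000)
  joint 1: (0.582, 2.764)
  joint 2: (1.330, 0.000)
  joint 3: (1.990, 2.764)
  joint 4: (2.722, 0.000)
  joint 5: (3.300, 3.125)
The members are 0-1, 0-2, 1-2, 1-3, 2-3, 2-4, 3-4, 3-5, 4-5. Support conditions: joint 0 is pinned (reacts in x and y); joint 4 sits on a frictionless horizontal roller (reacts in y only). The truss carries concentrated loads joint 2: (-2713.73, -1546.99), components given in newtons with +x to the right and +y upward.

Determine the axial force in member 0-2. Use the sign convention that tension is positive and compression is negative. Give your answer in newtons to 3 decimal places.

-2547.150

N=6 nodes, M=9 members, R=3 reactions → 2N=12, M+R=12
member 0 (0-1): L=2.8246, (cx,cy)=(0.2060,0.9785)
member 1 (0-2): L=1.3300, (cx,cy)=(1.0000,0.0000)
member 2 (1-2): L=2.8634, (cx,cy)=(0.2612,-0.9653)
member 3 (1-3): L=1.4080, (cx,cy)=(1.0000,0.0000)
member 4 (2-3): L=2.8417, (cx,cy)=(0.2323,0.9727)
member 5 (2-4): L=1.3920, (cx,cy)=(1.0000,0.0000)
member 6 (3-4): L=2.8593, (cx,cy)=(0.2560,-0.9667)
member 7 (3-5): L=1.3588, (cx,cy)=(0.9641,0.2657)
member 8 (4-5): L=3.1780, (cx,cy)=(0.1819,0.9833)
solve A·x = −loads:
  F[0-1] = -808.4609 N (compression)
  F[0-2] = -2547.1497 N (compression)
  F[1-2] = +819.5705 N (tension)
  F[1-3] = -380.6731 N (compression)
  F[2-3] = +777.1274 N (tension)
  F[2-4] = +200.1816 N (tension)
  F[3-4] = -781.9350 N (compression)
  F[3-5] = -0.0000 N (compression)
  F[4-5] = -0.0000 N (compression)
  Rx@0 = +2713.7300 N
  Ry@0 = +791.1132 N
  Ry@4 = +755.8768 N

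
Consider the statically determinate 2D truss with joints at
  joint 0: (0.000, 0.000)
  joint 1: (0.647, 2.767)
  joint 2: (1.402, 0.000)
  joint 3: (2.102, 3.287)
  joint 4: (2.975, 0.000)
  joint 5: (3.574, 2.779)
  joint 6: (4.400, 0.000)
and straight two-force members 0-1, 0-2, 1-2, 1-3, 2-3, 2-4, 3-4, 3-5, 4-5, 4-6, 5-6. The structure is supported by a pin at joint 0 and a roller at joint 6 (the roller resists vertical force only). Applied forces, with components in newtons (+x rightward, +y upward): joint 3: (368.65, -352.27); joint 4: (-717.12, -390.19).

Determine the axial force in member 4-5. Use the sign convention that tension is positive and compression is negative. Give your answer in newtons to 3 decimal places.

604.547

N=7 nodes, M=11 members, R=3 reactions → 2N=14, M+R=14
member 0 (0-1): L=2.8416, (cx,cy)=(0.2277,0.9737)
member 1 (0-2): L=1.4020, (cx,cy)=(1.0000,0.0000)
member 2 (1-2): L=2.8682, (cx,cy)=(0.2632,-0.9647)
member 3 (1-3): L=1.5451, (cx,cy)=(0.9417,0.3365)
member 4 (2-3): L=3.3607, (cx,cy)=(0.2083,0.9781)
member 5 (2-4): L=1.5730, (cx,cy)=(1.0000,0.0000)
member 6 (3-4): L=3.4010, (cx,cy)=(0.2567,-0.9665)
member 7 (3-5): L=1.5572, (cx,cy)=(0.9453,-0.3262)
member 8 (4-5): L=2.8428, (cx,cy)=(0.2107,0.9775)
member 9 (4-6): L=1.4250, (cx,cy)=(1.0000,0.0000)
member 10 (5-6): L=2.8992, (cx,cy)=(0.2849,-0.9586)
solve A·x = −loads:
  F[0-1] = -35.8938 N (compression)
  F[0-2] = -340.2975 N (compression)
  F[1-2] = +30.2513 N (tension)
  F[1-3] = -17.1352 N (compression)
  F[2-3] = -29.8388 N (compression)
  F[2-4] = -326.1192 N (compression)
  F[3-4] = -207.7456 N (compression)
  F[3-5] = -357.2170 N (compression)
  F[4-5] = +604.5471 N (tension)
  F[4-6] = +210.2923 N (tension)
  F[5-6] = -738.1001 N (compression)
  Rx@0 = +348.4700 N
  Ry@0 = +34.9511 N
  Ry@6 = +707.5089 N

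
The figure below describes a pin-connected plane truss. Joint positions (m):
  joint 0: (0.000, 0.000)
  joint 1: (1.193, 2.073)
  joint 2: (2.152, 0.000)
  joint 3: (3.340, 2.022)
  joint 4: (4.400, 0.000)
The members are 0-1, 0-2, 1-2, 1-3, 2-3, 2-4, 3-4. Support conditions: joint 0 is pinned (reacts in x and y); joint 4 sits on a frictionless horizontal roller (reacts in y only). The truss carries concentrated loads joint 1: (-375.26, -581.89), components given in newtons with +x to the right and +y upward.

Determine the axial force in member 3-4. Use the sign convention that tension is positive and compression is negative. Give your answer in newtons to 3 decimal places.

21.483

N=5 nodes, M=7 members, R=3 reactions → 2N=10, M+R=10
member 0 (0-1): L=2.3918, (cx,cy)=(0.4988,0.8667)
member 1 (0-2): L=2.1520, (cx,cy)=(1.0000,0.0000)
member 2 (1-2): L=2.2841, (cx,cy)=(0.4199,-0.9076)
member 3 (1-3): L=2.1476, (cx,cy)=(0.9997,-0.0237)
member 4 (2-3): L=2.3452, (cx,cy)=(0.5066,0.8622)
member 5 (2-4): L=2.2480, (cx,cy)=(1.0000,0.0000)
member 6 (3-4): L=2.2830, (cx,cy)=(0.4643,-0.8857)
solve A·x = −loads:
  F[0-1] = -693.3224 N (compression)
  F[0-2] = -29.4355 N (compression)
  F[1-2] = +20.4184 N (tension)
  F[1-3] = +20.8685 N (tension)
  F[2-3] = -21.4934 N (compression)
  F[2-4] = -9.9746 N (compression)
  F[3-4] = +21.4831 N (tension)
  Rx@0 = +375.2600 N
  Ry@0 = +600.9171 N
  Ry@4 = -19.0271 N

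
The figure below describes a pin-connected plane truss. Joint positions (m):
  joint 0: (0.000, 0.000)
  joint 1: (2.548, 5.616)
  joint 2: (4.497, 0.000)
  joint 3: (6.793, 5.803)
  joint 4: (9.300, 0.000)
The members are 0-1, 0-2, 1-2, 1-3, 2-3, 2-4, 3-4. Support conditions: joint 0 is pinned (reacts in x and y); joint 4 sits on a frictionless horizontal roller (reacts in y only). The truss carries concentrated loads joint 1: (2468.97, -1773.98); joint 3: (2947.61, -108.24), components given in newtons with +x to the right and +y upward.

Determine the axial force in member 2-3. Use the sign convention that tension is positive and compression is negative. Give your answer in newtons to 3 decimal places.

4083.949

N=5 nodes, M=7 members, R=3 reactions → 2N=10, M+R=10
member 0 (0-1): L=6.1670, (cx,cy)=(0.4132,0.9107)
member 1 (0-2): L=4.4970, (cx,cy)=(1.0000,0.0000)
member 2 (1-2): L=5.9446, (cx,cy)=(0.3279,-0.9447)
member 3 (1-3): L=4.2491, (cx,cy)=(0.9990,0.0440)
member 4 (2-3): L=6.2407, (cx,cy)=(0.3679,0.9299)
member 5 (2-4): L=4.8030, (cx,cy)=(1.0000,0.0000)
member 6 (3-4): L=6.3214, (cx,cy)=(0.3966,-0.9180)
solve A·x = −loads:
  F[0-1] = +2210.5612 N (tension)
  F[0-2] = +4503.2478 N (tension)
  F[1-2] = -4019.6969 N (compression)
  F[1-3] = -237.9643 N (compression)
  F[2-3] = +4083.9489 N (tension)
  F[2-4] = +1682.8302 N (tension)
  F[3-4] = -4243.2433 N (compression)
  Rx@0 = -5416.5800 N
  Ry@0 = -2013.0587 N
  Ry@4 = +3895.2787 N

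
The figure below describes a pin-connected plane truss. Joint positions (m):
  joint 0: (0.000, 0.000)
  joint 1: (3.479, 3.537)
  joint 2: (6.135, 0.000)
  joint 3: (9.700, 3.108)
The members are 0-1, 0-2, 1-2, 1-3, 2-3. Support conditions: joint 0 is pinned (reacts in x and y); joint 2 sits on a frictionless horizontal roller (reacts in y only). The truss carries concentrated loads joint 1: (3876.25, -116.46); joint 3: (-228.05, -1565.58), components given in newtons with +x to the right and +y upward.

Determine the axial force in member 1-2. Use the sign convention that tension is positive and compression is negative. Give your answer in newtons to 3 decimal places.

N=4 nodes, M=5 members, R=3 reactions → 2N=8, M+R=8
member 0 (0-1): L=4.9612, (cx,cy)=(0.7012,0.7129)
member 1 (0-2): L=6.1350, (cx,cy)=(1.0000,0.0000)
member 2 (1-2): L=4.4232, (cx,cy)=(0.6005,-0.7996)
member 3 (1-3): L=6.2358, (cx,cy)=(0.9976,-0.0688)
member 4 (2-3): L=4.7296, (cx,cy)=(0.7538,0.6571)
solve A·x = −loads:
  F[0-1] = +4177.9317 N (tension)
  F[0-2] = +718.4785 N (tension)
  F[1-2] = -3995.7752 N (compression)
  F[1-3] = +1456.2656 N (tension)
  F[2-3] = -2229.9523 N (compression)
  Rx@0 = -3648.2000 N
  Ry@0 = -2978.5643 N
  Ry@2 = +4660.6043 N

-3995.775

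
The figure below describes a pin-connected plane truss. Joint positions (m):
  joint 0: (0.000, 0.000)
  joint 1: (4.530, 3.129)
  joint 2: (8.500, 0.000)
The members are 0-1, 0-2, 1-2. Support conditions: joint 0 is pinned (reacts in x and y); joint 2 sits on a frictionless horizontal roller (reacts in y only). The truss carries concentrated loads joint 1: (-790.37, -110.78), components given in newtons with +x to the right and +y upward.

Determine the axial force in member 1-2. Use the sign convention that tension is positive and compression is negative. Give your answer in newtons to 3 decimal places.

374.647

N=3 nodes, M=3 members, R=3 reactions → 2N=6, M+R=6
member 0 (0-1): L=5.5056, (cx,cy)=(0.8228,0.5683)
member 1 (0-2): L=8.5000, (cx,cy)=(1.0000,0.0000)
member 2 (1-2): L=5.0549, (cx,cy)=(0.7854,-0.6190)
solve A·x = −loads:
  F[0-1] = -602.9757 N (compression)
  F[0-2] = -294.2417 N (compression)
  F[1-2] = +374.6470 N (tension)
  Rx@0 = +790.3700 N
  Ry@0 = +342.6899 N
  Ry@2 = -231.9099 N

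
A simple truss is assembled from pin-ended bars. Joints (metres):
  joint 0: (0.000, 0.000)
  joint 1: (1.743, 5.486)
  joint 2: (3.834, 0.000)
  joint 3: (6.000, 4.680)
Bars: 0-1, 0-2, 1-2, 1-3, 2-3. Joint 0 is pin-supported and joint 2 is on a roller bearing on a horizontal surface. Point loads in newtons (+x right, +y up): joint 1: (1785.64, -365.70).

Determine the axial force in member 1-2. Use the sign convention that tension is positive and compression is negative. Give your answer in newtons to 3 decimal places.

N=4 nodes, M=5 members, R=3 reactions → 2N=8, M+R=8
member 0 (0-1): L=5.7562, (cx,cy)=(0.3028,0.9531)
member 1 (0-2): L=3.8340, (cx,cy)=(1.0000,0.0000)
member 2 (1-2): L=5.8710, (cx,cy)=(0.3562,-0.9344)
member 3 (1-3): L=4.3326, (cx,cy)=(0.9825,-0.1860)
member 4 (2-3): L=5.1569, (cx,cy)=(0.4200,0.9075)
solve A·x = −loads:
  F[0-1] = +2471.6270 N (tension)
  F[0-2] = +1037.2262 N (tension)
  F[1-2] = -2912.2624 N (compression)
  F[1-3] = -0.0000 N (compression)
  F[2-3] = +0.0000 N (tension)
  Rx@0 = -1785.6400 N
  Ry@0 = -2355.5927 N
  Ry@2 = +2721.2927 N

-2912.262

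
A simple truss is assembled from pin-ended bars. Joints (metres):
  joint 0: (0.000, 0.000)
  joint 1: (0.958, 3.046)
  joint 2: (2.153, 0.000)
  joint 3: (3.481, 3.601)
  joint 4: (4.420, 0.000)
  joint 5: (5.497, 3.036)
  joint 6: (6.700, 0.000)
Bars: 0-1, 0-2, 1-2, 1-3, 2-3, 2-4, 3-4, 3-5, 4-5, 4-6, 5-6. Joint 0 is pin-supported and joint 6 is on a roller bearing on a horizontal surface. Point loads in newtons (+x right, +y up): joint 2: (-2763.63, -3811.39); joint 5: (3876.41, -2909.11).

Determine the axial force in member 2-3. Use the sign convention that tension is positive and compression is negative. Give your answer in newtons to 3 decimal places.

N=7 nodes, M=11 members, R=3 reactions → 2N=14, M+R=14
member 0 (0-1): L=3.1931, (cx,cy)=(0.3000,0.9539)
member 1 (0-2): L=2.1530, (cx,cy)=(1.0000,0.0000)
member 2 (1-2): L=3.2720, (cx,cy)=(0.3652,-0.9309)
member 3 (1-3): L=2.5833, (cx,cy)=(0.9766,0.2148)
member 4 (2-3): L=3.8381, (cx,cy)=(0.3460,0.9382)
member 5 (2-4): L=2.2670, (cx,cy)=(1.0000,0.0000)
member 6 (3-4): L=3.7214, (cx,cy)=(0.2523,-0.9676)
member 7 (3-5): L=2.0937, (cx,cy)=(0.9629,-0.2699)
member 8 (4-5): L=3.2214, (cx,cy)=(0.3343,0.9425)
member 9 (4-6): L=2.2800, (cx,cy)=(1.0000,0.0000)
member 10 (5-6): L=3.2657, (cx,cy)=(0.3684,-0.9297)
solve A·x = −loads:
  F[0-1] = -1417.7403 N (compression)
  F[0-2] = +1538.1333 N (tension)
  F[1-2] = +1244.8419 N (tension)
  F[1-3] = -901.0309 N (compression)
  F[2-3] = +2827.1678 N (tension)
  F[2-4] = +3778.1808 N (tension)
  F[3-4] = -2772.2328 N (compression)
  F[3-5] = +828.4650 N (tension)
  F[4-5] = +2846.3198 N (tension)
  F[4-6] = +2127.0719 N (tension)
  F[5-6] = -5774.1346 N (compression)
  Rx@0 = -1112.7800 N
  Ry@0 = +1352.4282 N
  Ry@6 = +5368.0718 N

2827.168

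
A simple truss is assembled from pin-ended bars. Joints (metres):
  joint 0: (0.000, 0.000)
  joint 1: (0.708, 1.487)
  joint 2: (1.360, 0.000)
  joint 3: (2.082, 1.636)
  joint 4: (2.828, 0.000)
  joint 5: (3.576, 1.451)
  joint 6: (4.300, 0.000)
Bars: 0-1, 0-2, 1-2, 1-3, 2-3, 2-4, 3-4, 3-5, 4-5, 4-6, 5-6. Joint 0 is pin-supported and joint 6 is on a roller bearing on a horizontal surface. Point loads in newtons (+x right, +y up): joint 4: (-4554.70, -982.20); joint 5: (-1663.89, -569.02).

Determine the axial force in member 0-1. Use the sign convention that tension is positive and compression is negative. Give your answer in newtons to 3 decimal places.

N=7 nodes, M=11 members, R=3 reactions → 2N=14, M+R=14
member 0 (0-1): L=1.6469, (cx,cy)=(0.4299,0.9029)
member 1 (0-2): L=1.3600, (cx,cy)=(1.0000,0.0000)
member 2 (1-2): L=1.6237, (cx,cy)=(0.4016,-0.9158)
member 3 (1-3): L=1.3821, (cx,cy)=(0.9942,0.1078)
member 4 (2-3): L=1.7882, (cx,cy)=(0.4038,0.9149)
member 5 (2-4): L=1.4680, (cx,cy)=(1.0000,0.0000)
member 6 (3-4): L=1.7981, (cx,cy)=(0.4149,-0.9099)
member 7 (3-5): L=1.5054, (cx,cy)=(0.9924,-0.1229)
member 8 (4-5): L=1.6325, (cx,cy)=(0.4582,0.8888)
member 9 (4-6): L=1.4720, (cx,cy)=(1.0000,0.0000)
member 10 (5-6): L=1.6216, (cx,cy)=(0.4465,-0.8948)
solve A·x = −loads:
  F[0-1] = -1100.3701 N (compression)
  F[0-2] = -5745.5558 N (compression)
  F[1-2] = +982.1031 N (tension)
  F[1-3] = -872.4946 N (compression)
  F[2-3] = -983.1366 N (compression)
  F[2-4] = -4954.2390 N (compression)
  F[3-4] = +1339.6329 N (tension)
  F[3-5] = -1834.0558 N (compression)
  F[4-5] = -266.2921 N (compression)
  F[4-6] = +278.2807 N (tension)
  F[5-6] = -623.2862 N (compression)
  Rx@0 = +6218.5900 N
  Ry@0 = +993.5054 N
  Ry@6 = +557.7146 N

-1100.370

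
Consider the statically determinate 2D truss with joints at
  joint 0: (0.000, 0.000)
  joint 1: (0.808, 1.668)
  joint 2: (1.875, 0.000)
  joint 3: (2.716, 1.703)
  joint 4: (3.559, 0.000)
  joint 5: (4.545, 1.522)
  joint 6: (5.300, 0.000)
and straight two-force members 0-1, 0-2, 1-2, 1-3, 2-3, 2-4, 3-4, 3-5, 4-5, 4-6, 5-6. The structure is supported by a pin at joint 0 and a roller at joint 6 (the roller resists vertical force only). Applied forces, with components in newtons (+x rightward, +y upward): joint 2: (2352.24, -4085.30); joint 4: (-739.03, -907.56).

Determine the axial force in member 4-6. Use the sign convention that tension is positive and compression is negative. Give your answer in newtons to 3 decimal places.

N=7 nodes, M=11 members, R=3 reactions → 2N=14, M+R=14
member 0 (0-1): L=1.8534, (cx,cy)=(0.4360,0.9000)
member 1 (0-2): L=1.8750, (cx,cy)=(1.0000,0.0000)
member 2 (1-2): L=1.9801, (cx,cy)=(0.5389,-0.8424)
member 3 (1-3): L=1.9083, (cx,cy)=(0.9998,0.0183)
member 4 (2-3): L=1.8993, (cx,cy)=(0.4428,0.8966)
member 5 (2-4): L=1.6840, (cx,cy)=(1.0000,0.0000)
member 6 (3-4): L=1.9002, (cx,cy)=(0.4436,-0.8962)
member 7 (3-5): L=1.8379, (cx,cy)=(0.9951,-0.0985)
member 8 (4-5): L=1.8135, (cx,cy)=(0.5437,0.8393)
member 9 (4-6): L=1.7410, (cx,cy)=(1.0000,0.0000)
member 10 (5-6): L=1.6990, (cx,cy)=(0.4444,-0.8958)
solve A·x = −loads:
  F[0-1] = -3264.7309 N (compression)
  F[0-2] = +3036.4883 N (tension)
  F[1-2] = +3416.7887 N (tension)
  F[1-3] = -3265.0235 N (compression)
  F[2-3] = +1346.1880 N (tension)
  F[2-4] = +1929.3717 N (tension)
  F[3-4] = -1036.1034 N (compression)
  F[3-5] = -2219.5428 N (compression)
  F[4-5] = +2187.7541 N (tension)
  F[4-6] = +1019.2531 N (tension)
  F[5-6] = -2293.6205 N (compression)
  Rx@0 = -1613.2100 N
  Ry@0 = +2938.1537 N
  Ry@6 = +2054.7063 N

1019.253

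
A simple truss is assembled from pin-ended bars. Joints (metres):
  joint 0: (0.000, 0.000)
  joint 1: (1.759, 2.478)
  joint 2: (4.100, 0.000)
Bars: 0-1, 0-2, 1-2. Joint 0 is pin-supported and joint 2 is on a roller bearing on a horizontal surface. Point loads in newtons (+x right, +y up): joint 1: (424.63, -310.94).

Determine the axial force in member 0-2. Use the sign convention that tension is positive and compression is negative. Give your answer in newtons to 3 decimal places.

368.479

N=3 nodes, M=3 members, R=3 reactions → 2N=6, M+R=6
member 0 (0-1): L=3.0388, (cx,cy)=(0.5788,0.8154)
member 1 (0-2): L=4.1000, (cx,cy)=(1.0000,0.0000)
member 2 (1-2): L=3.4089, (cx,cy)=(0.6867,-0.7269)
solve A·x = −loads:
  F[0-1] = +97.0064 N (tension)
  F[0-2] = +368.4789 N (tension)
  F[1-2] = -536.5728 N (compression)
  Rx@0 = -424.6300 N
  Ry@0 = -79.1031 N
  Ry@2 = +390.0431 N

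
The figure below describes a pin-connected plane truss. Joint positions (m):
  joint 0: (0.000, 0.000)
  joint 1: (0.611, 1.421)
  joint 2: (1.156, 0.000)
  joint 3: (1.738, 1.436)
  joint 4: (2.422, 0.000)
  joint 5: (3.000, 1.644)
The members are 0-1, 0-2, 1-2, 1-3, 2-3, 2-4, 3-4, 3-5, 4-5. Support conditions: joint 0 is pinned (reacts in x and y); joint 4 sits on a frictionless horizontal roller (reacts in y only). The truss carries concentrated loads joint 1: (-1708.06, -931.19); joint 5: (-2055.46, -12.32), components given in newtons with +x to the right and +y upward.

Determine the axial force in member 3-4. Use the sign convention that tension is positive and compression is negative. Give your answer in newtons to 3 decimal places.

N=6 nodes, M=9 members, R=3 reactions → 2N=12, M+R=12
member 0 (0-1): L=1.5468, (cx,cy)=(0.3950,0.9187)
member 1 (0-2): L=1.1560, (cx,cy)=(1.0000,0.0000)
member 2 (1-2): L=1.5219, (cx,cy)=(0.3581,-0.9337)
member 3 (1-3): L=1.1271, (cx,cy)=(0.9999,0.0133)
member 4 (2-3): L=1.5495, (cx,cy)=(0.3756,0.9268)
member 5 (2-4): L=1.2660, (cx,cy)=(1.0000,0.0000)
member 6 (3-4): L=1.5906, (cx,cy)=(0.4300,-0.9028)
member 7 (3-5): L=1.2790, (cx,cy)=(0.9867,0.1626)
member 8 (4-5): L=1.7426, (cx,cy)=(0.3317,0.9434)
solve A·x = −loads:
  F[0-1] = -3364.2606 N (compression)
  F[0-2] = -2434.5988 N (compression)
  F[1-2] = +2306.4866 N (tension)
  F[1-3] = -446.8498 N (compression)
  F[2-3] = -2323.6791 N (compression)
  F[2-4] = -735.8405 N (compression)
  F[3-4] = +1994.4520 N (tension)
  F[3-5] = -2206.6709 N (compression)
  F[4-5] = +367.3308 N (tension)
  Rx@0 = +3763.5200 N
  Ry@0 = +3090.6662 N
  Ry@4 = -2147.1562 N

1994.452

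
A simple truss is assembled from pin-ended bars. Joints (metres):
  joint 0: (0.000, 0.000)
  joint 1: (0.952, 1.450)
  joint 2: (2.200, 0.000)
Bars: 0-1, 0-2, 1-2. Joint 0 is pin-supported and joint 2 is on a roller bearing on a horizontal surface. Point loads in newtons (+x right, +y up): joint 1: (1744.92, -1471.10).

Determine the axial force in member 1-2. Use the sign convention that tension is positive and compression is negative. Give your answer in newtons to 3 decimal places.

N=3 nodes, M=3 members, R=3 reactions → 2N=6, M+R=6
member 0 (0-1): L=1.7346, (cx,cy)=(0.5488,0.8359)
member 1 (0-2): L=2.2000, (cx,cy)=(1.0000,0.0000)
member 2 (1-2): L=1.9131, (cx,cy)=(0.6523,-0.7579)
solve A·x = −loads:
  F[0-1] = +377.4780 N (tension)
  F[0-2] = +1537.7477 N (tension)
  F[1-2] = -2357.2806 N (compression)
  Rx@0 = -1744.9200 N
  Ry@0 = -315.5460 N
  Ry@2 = +1786.6460 N

-2357.281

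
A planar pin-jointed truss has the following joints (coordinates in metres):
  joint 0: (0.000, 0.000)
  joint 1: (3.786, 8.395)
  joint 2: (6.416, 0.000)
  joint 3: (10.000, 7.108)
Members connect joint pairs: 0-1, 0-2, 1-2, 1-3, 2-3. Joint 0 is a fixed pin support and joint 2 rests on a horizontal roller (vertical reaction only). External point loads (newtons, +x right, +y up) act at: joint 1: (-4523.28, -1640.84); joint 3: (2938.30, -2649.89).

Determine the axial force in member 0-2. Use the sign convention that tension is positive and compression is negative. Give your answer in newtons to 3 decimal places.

N=4 nodes, M=5 members, R=3 reactions → 2N=8, M+R=8
member 0 (0-1): L=9.2092, (cx,cy)=(0.4111,0.9116)
member 1 (0-2): L=6.4160, (cx,cy)=(1.0000,0.0000)
member 2 (1-2): L=8.7973, (cx,cy)=(0.2990,-0.9543)
member 3 (1-3): L=6.3459, (cx,cy)=(0.9792,-0.2028)
member 4 (2-3): L=7.9604, (cx,cy)=(0.4502,0.8929)
solve A·x = −loads:
  F[0-1] = -2035.6028 N (compression)
  F[0-2] = -748.1243 N (compression)
  F[1-2] = -614.9149 N (compression)
  F[1-3] = +3952.3931 N (tension)
  F[2-3] = -2069.9736 N (compression)
  Rx@0 = +1584.9800 N
  Ry@0 = +1855.6270 N
  Ry@2 = +2435.1030 N

-748.124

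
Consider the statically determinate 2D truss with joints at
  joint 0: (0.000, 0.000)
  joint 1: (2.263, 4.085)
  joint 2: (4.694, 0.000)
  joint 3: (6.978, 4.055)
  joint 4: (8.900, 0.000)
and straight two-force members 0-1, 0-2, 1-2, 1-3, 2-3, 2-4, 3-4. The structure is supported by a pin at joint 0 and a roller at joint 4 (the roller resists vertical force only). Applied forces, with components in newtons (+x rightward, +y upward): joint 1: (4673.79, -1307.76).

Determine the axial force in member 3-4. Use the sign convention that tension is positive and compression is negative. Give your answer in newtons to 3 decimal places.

-2741.976

N=5 nodes, M=7 members, R=3 reactions → 2N=10, M+R=10
member 0 (0-1): L=4.6699, (cx,cy)=(0.4846,0.8747)
member 1 (0-2): L=4.6940, (cx,cy)=(1.0000,0.0000)
member 2 (1-2): L=4.7536, (cx,cy)=(0.5114,-0.8593)
member 3 (1-3): L=4.7151, (cx,cy)=(1.0000,-0.0064)
member 4 (2-3): L=4.6540, (cx,cy)=(0.4908,0.8713)
member 5 (2-4): L=4.2060, (cx,cy)=(1.0000,0.0000)
member 6 (3-4): L=4.4874, (cx,cy)=(0.4283,-0.9036)
solve A·x = −loads:
  F[0-1] = +1337.5145 N (tension)
  F[0-2] = +4025.6464 N (tension)
  F[1-2] = -2864.3343 N (compression)
  F[1-3] = -2560.8812 N (compression)
  F[2-3] = +2825.0470 N (tension)
  F[2-4] = +1174.4064 N (tension)
  F[3-4] = -2741.9755 N (compression)
  Rx@0 = -4673.7900 N
  Ry@0 = -1169.9808 N
  Ry@4 = +2477.7408 N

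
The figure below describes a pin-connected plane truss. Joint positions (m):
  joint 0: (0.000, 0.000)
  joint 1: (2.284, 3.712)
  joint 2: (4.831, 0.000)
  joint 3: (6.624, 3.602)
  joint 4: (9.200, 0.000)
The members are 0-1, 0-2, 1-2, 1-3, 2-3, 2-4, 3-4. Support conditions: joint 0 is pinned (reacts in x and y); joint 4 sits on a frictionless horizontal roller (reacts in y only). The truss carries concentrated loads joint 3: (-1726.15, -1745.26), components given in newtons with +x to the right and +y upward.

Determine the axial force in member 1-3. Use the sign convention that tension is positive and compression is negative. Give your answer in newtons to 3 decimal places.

N=5 nodes, M=7 members, R=3 reactions → 2N=10, M+R=10
member 0 (0-1): L=4.3584, (cx,cy)=(0.5240,0.8517)
member 1 (0-2): L=4.8310, (cx,cy)=(1.0000,0.0000)
member 2 (1-2): L=4.5018, (cx,cy)=(0.5658,-0.8246)
member 3 (1-3): L=4.3414, (cx,cy)=(0.9997,-0.0253)
member 4 (2-3): L=4.0236, (cx,cy)=(0.4456,0.8952)
member 5 (2-4): L=4.3690, (cx,cy)=(1.0000,0.0000)
member 6 (3-4): L=4.4283, (cx,cy)=(0.5817,-0.8134)
solve A·x = −loads:
  F[0-1] = -1367.2795 N (compression)
  F[0-2] = -1009.6323 N (compression)
  F[1-2] = +1459.6756 N (tension)
  F[1-3] = -1542.8601 N (compression)
  F[2-3] = -1344.4615 N (compression)
  F[2-4] = +415.3367 N (tension)
  F[3-4] = -713.9951 N (compression)
  Rx@0 = +1726.1500 N
  Ry@0 = +1164.4981 N
  Ry@4 = +580.7619 N

-1542.860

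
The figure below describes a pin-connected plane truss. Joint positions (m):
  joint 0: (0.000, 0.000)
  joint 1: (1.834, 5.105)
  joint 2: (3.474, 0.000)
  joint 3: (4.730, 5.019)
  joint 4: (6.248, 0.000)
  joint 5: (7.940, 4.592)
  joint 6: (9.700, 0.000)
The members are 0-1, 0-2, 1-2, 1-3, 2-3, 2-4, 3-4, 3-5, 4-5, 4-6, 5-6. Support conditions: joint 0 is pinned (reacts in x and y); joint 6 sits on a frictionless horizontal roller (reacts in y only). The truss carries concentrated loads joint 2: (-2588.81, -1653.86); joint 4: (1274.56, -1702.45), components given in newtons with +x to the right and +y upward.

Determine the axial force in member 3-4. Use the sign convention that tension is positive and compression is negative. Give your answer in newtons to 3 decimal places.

182.346

N=7 nodes, M=11 members, R=3 reactions → 2N=14, M+R=14
member 0 (0-1): L=5.4244, (cx,cy)=(0.3381,0.9411)
member 1 (0-2): L=3.4740, (cx,cy)=(1.0000,0.0000)
member 2 (1-2): L=5.3620, (cx,cy)=(0.3059,-0.9521)
member 3 (1-3): L=2.8973, (cx,cy)=(0.9996,-0.0297)
member 4 (2-3): L=5.1738, (cx,cy)=(0.2428,0.9701)
member 5 (2-4): L=2.7740, (cx,cy)=(1.0000,0.0000)
member 6 (3-4): L=5.2435, (cx,cy)=(0.2895,-0.9572)
member 7 (3-5): L=3.2383, (cx,cy)=(0.9913,-0.1319)
member 8 (4-5): L=4.8938, (cx,cy)=(0.3457,0.9383)
member 9 (4-6): L=3.4520, (cx,cy)=(1.0000,0.0000)
member 10 (5-6): L=4.9177, (cx,cy)=(0.3579,-0.9338)
solve A·x = −loads:
  F[0-1] = -1771.7378 N (compression)
  F[0-2] = -715.2268 N (compression)
  F[1-2] = +1787.0625 N (tension)
  F[1-3] = -1146.1160 N (compression)
  F[2-3] = -49.0279 N (compression)
  F[2-4] = +2432.0732 N (tension)
  F[3-4] = +182.3460 N (tension)
  F[3-5] = -1220.9633 N (compression)
  F[4-5] = +1628.3331 N (tension)
  F[4-6] = +647.3170 N (tension)
  F[5-6] = -1808.7103 N (compression)
  Rx@0 = +1314.2500 N
  Ry@0 = +1667.4010 N
  Ry@6 = +1688.9090 N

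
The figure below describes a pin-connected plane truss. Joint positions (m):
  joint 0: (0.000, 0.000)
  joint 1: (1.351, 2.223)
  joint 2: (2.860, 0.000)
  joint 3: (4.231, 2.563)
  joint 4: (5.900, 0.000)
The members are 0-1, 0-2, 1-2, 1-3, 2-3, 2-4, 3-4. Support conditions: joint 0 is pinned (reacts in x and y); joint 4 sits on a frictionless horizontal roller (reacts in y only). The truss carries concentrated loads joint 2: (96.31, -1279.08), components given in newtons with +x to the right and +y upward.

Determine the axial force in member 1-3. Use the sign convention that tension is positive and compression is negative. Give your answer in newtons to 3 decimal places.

N=5 nodes, M=7 members, R=3 reactions → 2N=10, M+R=10
member 0 (0-1): L=2.6013, (cx,cy)=(0.5193,0.8546)
member 1 (0-2): L=2.8600, (cx,cy)=(1.0000,0.0000)
member 2 (1-2): L=2.6868, (cx,cy)=(0.5616,-0.8274)
member 3 (1-3): L=2.9000, (cx,cy)=(0.9931,0.1172)
member 4 (2-3): L=2.9066, (cx,cy)=(0.4717,0.8818)
member 5 (2-4): L=3.0400, (cx,cy)=(1.0000,0.0000)
member 6 (3-4): L=3.0585, (cx,cy)=(0.5457,-0.8380)
solve A·x = −loads:
  F[0-1] = -771.2153 N (compression)
  F[0-2] = +496.8401 N (tension)
  F[1-2] = +684.5419 N (tension)
  F[1-3] = -790.4461 N (compression)
  F[2-3] = +808.2613 N (tension)
  F[2-4] = +403.7564 N (tension)
  F[3-4] = -739.9018 N (compression)
  Rx@0 = -96.3100 N
  Ry@0 = +659.0514 N
  Ry@4 = +620.0286 N

-790.446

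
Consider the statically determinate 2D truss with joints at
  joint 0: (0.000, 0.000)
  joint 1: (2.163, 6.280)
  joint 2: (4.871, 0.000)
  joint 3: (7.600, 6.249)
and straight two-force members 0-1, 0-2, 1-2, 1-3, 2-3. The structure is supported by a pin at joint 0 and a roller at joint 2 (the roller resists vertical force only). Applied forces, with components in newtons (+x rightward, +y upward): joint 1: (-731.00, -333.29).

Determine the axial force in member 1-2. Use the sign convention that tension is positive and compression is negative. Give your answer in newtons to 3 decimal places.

N=4 nodes, M=5 members, R=3 reactions → 2N=8, M+R=8
member 0 (0-1): L=6.6421, (cx,cy)=(0.3257,0.9455)
member 1 (0-2): L=4.8710, (cx,cy)=(1.0000,0.0000)
member 2 (1-2): L=6.8390, (cx,cy)=(0.3960,-0.9183)
member 3 (1-3): L=5.4371, (cx,cy)=(1.0000,-0.0057)
member 4 (2-3): L=6.8189, (cx,cy)=(0.4002,0.9164)
solve A·x = −loads:
  F[0-1] = -1192.7592 N (compression)
  F[0-2] = -342.5756 N (compression)
  F[1-2] = +865.1655 N (tension)
  F[1-3] = +0.0000 N (tension)
  F[2-3] = -0.0000 N (compression)
  Rx@0 = +731.0000 N
  Ry@0 = +1127.7416 N
  Ry@2 = -794.4516 N

865.166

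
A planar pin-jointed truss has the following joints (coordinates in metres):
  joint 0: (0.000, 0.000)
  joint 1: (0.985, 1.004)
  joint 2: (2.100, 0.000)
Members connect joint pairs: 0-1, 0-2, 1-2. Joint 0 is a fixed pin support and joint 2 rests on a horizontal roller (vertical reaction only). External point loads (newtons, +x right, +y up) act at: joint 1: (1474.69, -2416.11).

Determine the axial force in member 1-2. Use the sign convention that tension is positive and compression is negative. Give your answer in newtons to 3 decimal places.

-2747.241

N=3 nodes, M=3 members, R=3 reactions → 2N=6, M+R=6
member 0 (0-1): L=1.4065, (cx,cy)=(0.7003,0.7138)
member 1 (0-2): L=2.1000, (cx,cy)=(1.0000,0.0000)
member 2 (1-2): L=1.5004, (cx,cy)=(0.7431,-0.6691)
solve A·x = −loads:
  F[0-1] = -809.4336 N (compression)
  F[0-2] = +2041.5527 N (tension)
  F[1-2] = -2747.2407 N (compression)
  Rx@0 = -1474.6900 N
  Ry@0 = +577.7971 N
  Ry@2 = +1838.3129 N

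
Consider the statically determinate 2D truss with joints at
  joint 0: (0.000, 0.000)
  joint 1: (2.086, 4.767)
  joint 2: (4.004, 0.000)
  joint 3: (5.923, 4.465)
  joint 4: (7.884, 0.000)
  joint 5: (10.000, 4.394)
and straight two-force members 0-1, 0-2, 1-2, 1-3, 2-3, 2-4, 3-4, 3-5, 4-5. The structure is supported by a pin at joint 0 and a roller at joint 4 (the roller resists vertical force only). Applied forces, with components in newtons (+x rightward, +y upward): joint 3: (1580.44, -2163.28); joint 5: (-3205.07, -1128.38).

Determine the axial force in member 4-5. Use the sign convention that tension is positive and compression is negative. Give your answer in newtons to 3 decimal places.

N=6 nodes, M=9 members, R=3 reactions → 2N=12, M+R=12
member 0 (0-1): L=5.2034, (cx,cy)=(0.4009,0.9161)
member 1 (0-2): L=4.0040, (cx,cy)=(1.0000,0.0000)
member 2 (1-2): L=5.1384, (cx,cy)=(0.3733,-0.9277)
member 3 (1-3): L=3.8489, (cx,cy)=(0.9969,-0.0785)
member 4 (2-3): L=4.8599, (cx,cy)=(0.3949,0.9187)
member 5 (2-4): L=3.8800, (cx,cy)=(1.0000,0.0000)
member 6 (3-4): L=4.8767, (cx,cy)=(0.4021,-0.9156)
member 7 (3-5): L=4.0776, (cx,cy)=(0.9998,-0.0174)
member 8 (4-5): L=4.8770, (cx,cy)=(0.4339,0.9010)
solve A·x = −loads:
  F[0-1] = -1229.5821 N (compression)
  F[0-2] = -1131.7036 N (compression)
  F[1-2] = +1297.1082 N (tension)
  F[1-3] = -980.1185 N (compression)
  F[2-3] = -1309.7908 N (compression)
  F[2-4] = -130.3457 N (compression)
  F[3-4] = -1082.2132 N (compression)
  F[3-5] = -2639.9449 N (compression)
  F[4-5] = -1303.4224 N (compression)
  Rx@0 = +1624.6300 N
  Ry@0 = +1126.4527 N
  Ry@4 = +2165.2073 N

-1303.422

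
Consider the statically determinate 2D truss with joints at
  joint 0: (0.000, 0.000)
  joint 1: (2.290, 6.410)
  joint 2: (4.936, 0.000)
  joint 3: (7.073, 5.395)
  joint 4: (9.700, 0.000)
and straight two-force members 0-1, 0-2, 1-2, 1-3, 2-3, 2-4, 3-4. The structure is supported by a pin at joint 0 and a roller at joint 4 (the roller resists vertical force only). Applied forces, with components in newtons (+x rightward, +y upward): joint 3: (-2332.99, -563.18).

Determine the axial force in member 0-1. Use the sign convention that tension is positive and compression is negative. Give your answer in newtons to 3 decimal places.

N=5 nodes, M=7 members, R=3 reactions → 2N=10, M+R=10
member 0 (0-1): L=6.8068, (cx,cy)=(0.3364,0.9417)
member 1 (0-2): L=4.9360, (cx,cy)=(1.0000,0.0000)
member 2 (1-2): L=6.9347, (cx,cy)=(0.3816,-0.9243)
member 3 (1-3): L=4.8895, (cx,cy)=(0.9782,-0.2076)
member 4 (2-3): L=5.8028, (cx,cy)=(0.3683,0.9297)
member 5 (2-4): L=4.7640, (cx,cy)=(1.0000,0.0000)
member 6 (3-4): L=6.0006, (cx,cy)=(0.4378,-0.8991)
solve A·x = −loads:
  F[0-1] = -1539.8589 N (compression)
  F[0-2] = -1814.9361 N (compression)
  F[1-2] = +1849.7585 N (tension)
  F[1-3] = -1251.1048 N (compression)
  F[2-3] = -1839.0623 N (compression)
  F[2-4] = -431.8693 N (compression)
  F[3-4] = +986.4763 N (tension)
  Rx@0 = +2332.9900 N
  Ry@0 = +1450.0984 N
  Ry@4 = -886.9184 N

-1539.859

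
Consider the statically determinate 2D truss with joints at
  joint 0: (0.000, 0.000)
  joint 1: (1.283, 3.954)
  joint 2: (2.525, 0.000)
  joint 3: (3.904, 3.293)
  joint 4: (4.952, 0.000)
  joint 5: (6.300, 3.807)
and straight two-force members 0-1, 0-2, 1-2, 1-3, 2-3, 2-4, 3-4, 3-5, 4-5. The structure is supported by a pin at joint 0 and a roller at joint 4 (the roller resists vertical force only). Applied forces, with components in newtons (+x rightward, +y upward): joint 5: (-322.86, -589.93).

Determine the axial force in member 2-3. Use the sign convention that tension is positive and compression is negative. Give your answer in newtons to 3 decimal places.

-111.609

N=6 nodes, M=9 members, R=3 reactions → 2N=12, M+R=12
member 0 (0-1): L=4.1569, (cx,cy)=(0.3086,0.9512)
member 1 (0-2): L=2.5250, (cx,cy)=(1.0000,0.0000)
member 2 (1-2): L=4.1445, (cx,cy)=(0.2997,-0.9540)
member 3 (1-3): L=2.7031, (cx,cy)=(0.9696,-0.2445)
member 4 (2-3): L=3.5701, (cx,cy)=(0.3863,0.9224)
member 5 (2-4): L=2.4270, (cx,cy)=(1.0000,0.0000)
member 6 (3-4): L=3.4557, (cx,cy)=(0.3033,-0.9529)
member 7 (3-5): L=2.4505, (cx,cy)=(0.9778,0.2098)
member 8 (4-5): L=4.0386, (cx,cy)=(0.3338,0.9427)
solve A·x = −loads:
  F[0-1] = -92.1190 N (compression)
  F[0-2] = -294.4284 N (compression)
  F[1-2] = +107.9064 N (tension)
  F[1-3] = -62.6713 N (compression)
  F[2-3] = -111.6094 N (compression)
  F[2-4] = -218.9806 N (compression)
  F[3-4] = +64.1840 N (tension)
  F[3-5] = -126.1503 N (compression)
  F[4-5] = -597.7497 N (compression)
  Rx@0 = +322.8600 N
  Ry@0 = +87.6216 N
  Ry@4 = +502.3084 N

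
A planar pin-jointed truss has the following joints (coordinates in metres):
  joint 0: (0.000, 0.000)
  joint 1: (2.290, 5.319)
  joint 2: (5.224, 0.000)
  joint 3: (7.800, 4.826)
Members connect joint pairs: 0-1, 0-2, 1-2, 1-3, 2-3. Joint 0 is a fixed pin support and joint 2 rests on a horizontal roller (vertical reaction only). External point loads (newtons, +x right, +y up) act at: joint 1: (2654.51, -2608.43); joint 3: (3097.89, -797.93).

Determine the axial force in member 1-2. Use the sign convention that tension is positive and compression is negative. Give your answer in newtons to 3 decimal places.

N=4 nodes, M=5 members, R=3 reactions → 2N=8, M+R=8
member 0 (0-1): L=5.7910, (cx,cy)=(0.3954,0.9185)
member 1 (0-2): L=5.2240, (cx,cy)=(1.0000,0.0000)
member 2 (1-2): L=6.0745, (cx,cy)=(0.4830,-0.8756)
member 3 (1-3): L=5.5320, (cx,cy)=(0.9960,-0.0891)
member 4 (2-3): L=5.4705, (cx,cy)=(0.4709,0.8822)
solve A·x = −loads:
  F[0-1] = +4891.8523 N (tension)
  F[0-2] = +3817.9653 N (tension)
  F[1-2] = -8453.9695 N (compression)
  F[1-3] = +3376.6188 N (tension)
  F[2-3] = -563.3855 N (compression)
  Rx@0 = -5752.4000 N
  Ry@0 = -4493.1259 N
  Ry@2 = +7899.4859 N

-8453.969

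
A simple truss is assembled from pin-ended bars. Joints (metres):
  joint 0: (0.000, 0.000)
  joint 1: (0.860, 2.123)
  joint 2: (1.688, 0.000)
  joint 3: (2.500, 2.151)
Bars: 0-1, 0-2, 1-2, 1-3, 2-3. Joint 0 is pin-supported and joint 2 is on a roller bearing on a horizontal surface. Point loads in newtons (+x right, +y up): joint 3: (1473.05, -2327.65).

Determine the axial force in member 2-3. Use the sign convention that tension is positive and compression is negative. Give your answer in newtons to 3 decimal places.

N=4 nodes, M=5 members, R=3 reactions → 2N=8, M+R=8
member 0 (0-1): L=2.2906, (cx,cy)=(0.3755,0.9268)
member 1 (0-2): L=1.6880, (cx,cy)=(1.0000,0.0000)
member 2 (1-2): L=2.2788, (cx,cy)=(0.3634,-0.9317)
member 3 (1-3): L=1.6402, (cx,cy)=(0.9999,0.0171)
member 4 (2-3): L=2.2992, (cx,cy)=(0.3532,0.9356)
solve A·x = −loads:
  F[0-1] = +3233.3350 N (tension)
  F[0-2] = +259.0887 N (tension)
  F[1-2] = -3173.2712 N (compression)
  F[1-3] = +2367.3356 N (tension)
  F[2-3] = -2531.1752 N (compression)
  Rx@0 = -1473.0500 N
  Ry@0 = -2996.7905 N
  Ry@2 = +5324.4405 N

-2531.175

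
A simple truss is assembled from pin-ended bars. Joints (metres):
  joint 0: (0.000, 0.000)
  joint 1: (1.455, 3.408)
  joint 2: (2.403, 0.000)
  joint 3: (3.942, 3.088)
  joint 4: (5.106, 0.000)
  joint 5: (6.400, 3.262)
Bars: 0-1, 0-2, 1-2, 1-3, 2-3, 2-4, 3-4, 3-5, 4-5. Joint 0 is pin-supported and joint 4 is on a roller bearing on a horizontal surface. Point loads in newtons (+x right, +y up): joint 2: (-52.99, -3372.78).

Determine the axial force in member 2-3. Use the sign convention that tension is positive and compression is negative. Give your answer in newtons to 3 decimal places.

1585.807

N=6 nodes, M=9 members, R=3 reactions → 2N=12, M+R=12
member 0 (0-1): L=3.7056, (cx,cy)=(0.3926,0.9197)
member 1 (0-2): L=2.4030, (cx,cy)=(1.0000,0.0000)
member 2 (1-2): L=3.5374, (cx,cy)=(0.2680,-0.9634)
member 3 (1-3): L=2.5075, (cx,cy)=(0.9918,-0.1276)
member 4 (2-3): L=3.4503, (cx,cy)=(0.4461,0.8950)
member 5 (2-4): L=2.7030, (cx,cy)=(1.0000,0.0000)
member 6 (3-4): L=3.3001, (cx,cy)=(0.3527,-0.9357)
member 7 (3-5): L=2.4642, (cx,cy)=(0.9975,0.0706)
member 8 (4-5): L=3.5093, (cx,cy)=(0.3687,0.9295)
solve A·x = −loads:
  F[0-1] = -1941.3886 N (compression)
  F[0-2] = +709.2937 N (tension)
  F[1-2] = +2027.6433 N (tension)
  F[1-3] = -1316.4434 N (compression)
  F[2-3] = +1585.8066 N (tension)
  F[2-4] = +598.3243 N (tension)
  F[3-4] = -1696.3302 N (compression)
  F[3-5] = +0.0000 N (tension)
  F[4-5] = -0.0000 N (compression)
  Rx@0 = +52.9900 N
  Ry@0 = +1785.4728 N
  Ry@4 = +1587.3072 N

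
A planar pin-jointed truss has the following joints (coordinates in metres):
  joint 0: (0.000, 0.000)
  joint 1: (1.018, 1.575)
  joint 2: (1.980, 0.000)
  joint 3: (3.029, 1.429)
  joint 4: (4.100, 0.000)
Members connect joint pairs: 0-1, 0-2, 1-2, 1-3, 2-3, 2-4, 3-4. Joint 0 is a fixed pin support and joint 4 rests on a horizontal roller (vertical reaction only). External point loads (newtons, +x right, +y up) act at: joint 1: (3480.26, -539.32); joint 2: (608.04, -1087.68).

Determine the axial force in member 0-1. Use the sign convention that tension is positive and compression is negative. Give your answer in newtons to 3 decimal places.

439.497

N=5 nodes, M=7 members, R=3 reactions → 2N=10, M+R=10
member 0 (0-1): L=1.8754, (cx,cy)=(0.5428,0.8398)
member 1 (0-2): L=1.9800, (cx,cy)=(1.0000,0.0000)
member 2 (1-2): L=1.8456, (cx,cy)=(0.5213,-0.8534)
member 3 (1-3): L=2.0163, (cx,cy)=(0.9974,-0.0724)
member 4 (2-3): L=1.7727, (cx,cy)=(0.5918,0.8061)
member 5 (2-4): L=2.1200, (cx,cy)=(1.0000,0.0000)
member 6 (3-4): L=1.7858, (cx,cy)=(0.5997,-0.8002)
solve A·x = −loads:
  F[0-1] = +439.4973 N (tension)
  F[0-2] = +3849.7272 N (tension)
  F[1-2] = -825.2983 N (compression)
  F[1-3] = -2818.8980 N (compression)
  F[2-3] = +2222.9892 N (tension)
  F[2-4] = +1496.0335 N (tension)
  F[3-4] = -2494.5068 N (compression)
  Rx@0 = -4088.3000 N
  Ry@0 = -369.1082 N
  Ry@4 = +1996.1082 N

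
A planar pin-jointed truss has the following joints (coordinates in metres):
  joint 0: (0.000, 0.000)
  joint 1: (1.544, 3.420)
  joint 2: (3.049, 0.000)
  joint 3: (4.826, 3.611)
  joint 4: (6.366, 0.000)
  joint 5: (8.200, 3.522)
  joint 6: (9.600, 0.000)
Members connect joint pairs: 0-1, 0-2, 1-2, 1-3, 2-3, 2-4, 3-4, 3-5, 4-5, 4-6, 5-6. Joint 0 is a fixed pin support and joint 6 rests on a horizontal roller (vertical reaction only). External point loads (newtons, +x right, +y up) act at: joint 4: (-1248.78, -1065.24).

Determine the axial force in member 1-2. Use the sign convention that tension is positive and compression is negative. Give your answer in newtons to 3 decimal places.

372.229

N=7 nodes, M=11 members, R=3 reactions → 2N=14, M+R=14
member 0 (0-1): L=3.7524, (cx,cy)=(0.4115,0.9114)
member 1 (0-2): L=3.0490, (cx,cy)=(1.0000,0.0000)
member 2 (1-2): L=3.7365, (cx,cy)=(0.4028,-0.9153)
member 3 (1-3): L=3.2876, (cx,cy)=(0.9983,0.0581)
member 4 (2-3): L=4.0246, (cx,cy)=(0.4415,0.8972)
member 5 (2-4): L=3.3170, (cx,cy)=(1.0000,0.0000)
member 6 (3-4): L=3.9257, (cx,cy)=(0.3923,-0.9198)
member 7 (3-5): L=3.3752, (cx,cy)=(0.9997,-0.0264)
member 8 (4-5): L=3.9709, (cx,cy)=(0.4619,0.8870)
member 9 (4-6): L=3.2340, (cx,cy)=(1.0000,0.0000)
member 10 (5-6): L=3.7901, (cx,cy)=(0.3694,-0.9293)
solve A·x = −loads:
  F[0-1] = -393.7283 N (compression)
  F[0-2] = -1086.7716 N (compression)
  F[1-2] = +372.2288 N (tension)
  F[1-3] = -312.4637 N (compression)
  F[2-3] = -379.7184 N (compression)
  F[2-4] = -769.1834 N (compression)
  F[3-4] = +408.4728 N (tension)
  F[3-5] = -640.0587 N (compression)
  F[4-5] = +777.3915 N (tension)
  F[4-6] = +280.7899 N (tension)
  F[5-6] = -760.1487 N (compression)
  Rx@0 = +1248.7800 N
  Ry@0 = +358.8527 N
  Ry@6 = +706.3873 N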